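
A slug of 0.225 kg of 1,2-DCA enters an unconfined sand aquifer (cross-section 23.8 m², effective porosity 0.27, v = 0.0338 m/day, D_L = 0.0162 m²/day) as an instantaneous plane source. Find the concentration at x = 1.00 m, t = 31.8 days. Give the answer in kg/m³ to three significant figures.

For an instantaneous plane source, C(x,t) = M/(n_e·A·√(4πDt)) · exp(−(x−vt)²/(4Dt)), with n_e·A the pore (flow) area.
Plume center vt = 0.0338 × 31.8 = 1.07484 m, so the well at 1.00 m is 0.07484 m upgradient of the peak.
√(4πDt) = 2.544 m, giving peak height M/(n_e·A·√(4πDt)) = 0.225/(0.27 × 23.8 × 2.544) = 0.01376 kg/m³.
(x−vt)²/(4Dt) = (-0.07484)²/(4 × 0.0162 × 31.8) = 0.002718; exp(−0.002718) = 0.9973.
C = 0.01376 × 0.9973 = 0.0137 kg/m³.

0.0137 kg/m³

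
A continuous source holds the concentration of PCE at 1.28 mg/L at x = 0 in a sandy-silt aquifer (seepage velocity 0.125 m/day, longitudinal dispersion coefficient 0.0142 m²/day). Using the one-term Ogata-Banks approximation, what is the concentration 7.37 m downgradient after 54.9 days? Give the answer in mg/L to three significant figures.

0.438 mg/L

For a continuous step input, C/C₀ ≈ ½·erfc((x−vt)/(2√(Dt))).
vt = 0.125 × 54.9 = 6.8625 m and 2√(Dt) = 2√(0.0142 × 54.9) = 1.766 m.
Argument (x−vt)/(2√(Dt)) = (7.37 − 6.8625)/1.766 = 0.2874; ½·erfc(0.2874) = 0.3422.
C = 1.28 × 0.3422 = 0.438 mg/L.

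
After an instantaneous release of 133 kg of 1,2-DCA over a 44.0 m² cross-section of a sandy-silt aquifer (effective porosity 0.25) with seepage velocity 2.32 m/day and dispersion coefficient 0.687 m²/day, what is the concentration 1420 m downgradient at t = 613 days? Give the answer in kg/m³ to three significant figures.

0.166 kg/m³

For an instantaneous plane source, C(x,t) = M/(n_e·A·√(4πDt)) · exp(−(x−vt)²/(4Dt)), with n_e·A the pore (flow) area.
Plume center vt = 2.32 × 613 = 1422.16 m, so the well at 1420 m is 2.16 m upgradient of the peak.
√(4πDt) = 72.75 m, giving peak height M/(n_e·A·√(4πDt)) = 133/(0.25 × 44.0 × 72.75) = 0.1662 kg/m³.
(x−vt)²/(4Dt) = (-2.16)²/(4 × 0.687 × 613) = 0.002770; exp(−0.002770) = 0.9972.
C = 0.1662 × 0.9972 = 0.166 kg/m³.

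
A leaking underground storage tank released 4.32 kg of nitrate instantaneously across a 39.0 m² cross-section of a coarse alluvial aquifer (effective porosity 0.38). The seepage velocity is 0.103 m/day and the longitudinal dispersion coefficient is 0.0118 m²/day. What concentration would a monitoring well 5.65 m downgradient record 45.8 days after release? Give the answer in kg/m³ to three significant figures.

For an instantaneous plane source, C(x,t) = M/(n_e·A·√(4πDt)) · exp(−(x−vt)²/(4Dt)), with n_e·A the pore (flow) area.
Plume center vt = 0.103 × 45.8 = 4.7174 m, so the well at 5.65 m is 0.9326 m downgradient of the peak.
√(4πDt) = 2.606 m, giving peak height M/(n_e·A·√(4πDt)) = 4.32/(0.38 × 39.0 × 2.606) = 0.1119 kg/m³.
(x−vt)²/(4Dt) = (0.9326)²/(4 × 0.0118 × 45.8) = 0.4023; exp(−0.4023) = 0.6688.
C = 0.1119 × 0.6688 = 0.0748 kg/m³.

0.0748 kg/m³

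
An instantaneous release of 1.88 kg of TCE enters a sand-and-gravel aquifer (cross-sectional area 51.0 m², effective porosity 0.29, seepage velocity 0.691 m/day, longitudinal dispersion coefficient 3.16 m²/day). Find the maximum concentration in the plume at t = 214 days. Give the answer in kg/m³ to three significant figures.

The peak of an instantaneous 1D plume sits at x = vt; there the Gaussian factor is 1 and C_max = M/(n_e·A·√(4πDt)), where n_e·A is the pore area the mass is dissolved in.
√(4πDt) = √(4π × 3.16 × 214) = 92.18 m, so C_max = 1.88/(0.29 × 51.0 × 92.18) = 0.00138 kg/m³.

0.00138 kg/m³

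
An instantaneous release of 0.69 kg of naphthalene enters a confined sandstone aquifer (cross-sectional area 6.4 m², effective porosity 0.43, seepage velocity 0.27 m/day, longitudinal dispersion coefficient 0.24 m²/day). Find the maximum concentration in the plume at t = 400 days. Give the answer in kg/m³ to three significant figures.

0.00722 kg/m³

The peak of an instantaneous 1D plume sits at x = vt; there the Gaussian factor is 1 and C_max = M/(n_e·A·√(4πDt)), where n_e·A is the pore area the mass is dissolved in.
√(4πDt) = √(4π × 0.24 × 400) = 34.73 m, so C_max = 0.69/(0.43 × 6.4 × 34.73) = 0.00722 kg/m³.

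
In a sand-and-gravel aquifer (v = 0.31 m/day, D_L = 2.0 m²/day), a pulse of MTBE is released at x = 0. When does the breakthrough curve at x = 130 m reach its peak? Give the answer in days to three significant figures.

399 days

For the 1D instantaneous-source solution, setting ∂C/∂t = 0 at fixed x gives v²t² + 2Dt − x² = 0, so t = (√(D² + v²x²) − D)/v².
√(D² + v²x²) = √(2.0² + 0.31² × 130²) = 40.35; v² = 0.0961.
t = (40.35 − 2.0)/0.0961 = 399 days (vs. the pure-advection estimate x/v = 419 d).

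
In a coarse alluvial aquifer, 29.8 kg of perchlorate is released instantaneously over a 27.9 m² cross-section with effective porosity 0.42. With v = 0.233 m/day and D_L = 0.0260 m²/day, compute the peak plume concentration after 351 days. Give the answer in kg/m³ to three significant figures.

The peak of an instantaneous 1D plume sits at x = vt; there the Gaussian factor is 1 and C_max = M/(n_e·A·√(4πDt)), where n_e·A is the pore area the mass is dissolved in.
√(4πDt) = √(4π × 0.0260 × 351) = 10.71 m, so C_max = 29.8/(0.42 × 27.9 × 10.71) = 0.237 kg/m³.

0.237 kg/m³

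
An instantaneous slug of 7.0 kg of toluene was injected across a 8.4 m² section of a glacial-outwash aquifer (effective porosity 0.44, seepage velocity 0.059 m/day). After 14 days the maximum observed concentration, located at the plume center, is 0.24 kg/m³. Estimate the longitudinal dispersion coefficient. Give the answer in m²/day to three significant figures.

0.354 m²/day

At the plume center C_max = M/(n_e·A·√(4πDt)), so D = M²/(4πt·(n_e·A·C_max)²).
n_e·A·C_max = 0.44 × 8.4 × 0.24 = 0.8870 kg/m.
D = 7.0²/(4π × 14 × 0.8870²) = 0.354 m²/day.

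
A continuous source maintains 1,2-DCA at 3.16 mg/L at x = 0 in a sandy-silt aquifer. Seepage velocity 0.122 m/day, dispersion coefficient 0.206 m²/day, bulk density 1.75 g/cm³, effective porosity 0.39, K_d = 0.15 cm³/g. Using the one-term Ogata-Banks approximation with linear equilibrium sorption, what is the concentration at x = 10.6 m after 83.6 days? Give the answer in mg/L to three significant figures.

0.507 mg/L

Retardation factor R = 1 + ρ_b·K_d/n = 1 + 1.75 × 0.15/0.39 = 1.673.
Sorption retards both mechanisms: v_R = v/R = 0.07292 m/day, D_R = D/R = 0.1231 m²/day.
v_R·t = 0.07292 × 83.6 = 6.096112 m; 2√(D_R t) = 6.416 m; argument = (10.6 − 6.096112)/6.416 = 0.7020.
C = C₀ × ½·erfc(0.7020) = 3.16 × 0.1604 = 0.507 mg/L.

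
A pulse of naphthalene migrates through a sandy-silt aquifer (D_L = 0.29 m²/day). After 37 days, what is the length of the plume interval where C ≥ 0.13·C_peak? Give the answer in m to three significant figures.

18.7 m

The plume is Gaussian with σ = √(2Dt) = √(2 × 0.29 × 37) = 4.632 m.
C/C_peak = exp(−Δx²/(2σ²)) = 0.13 ⇒ Δx = σ·√(−2 ln 0.13) = 4.632 × 2.020 = 9.357 m.
Width = 2Δx = 18.7 m.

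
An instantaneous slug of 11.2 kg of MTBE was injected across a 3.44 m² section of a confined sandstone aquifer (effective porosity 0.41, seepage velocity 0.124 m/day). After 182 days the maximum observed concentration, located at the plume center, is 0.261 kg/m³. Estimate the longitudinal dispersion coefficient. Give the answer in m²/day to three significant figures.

0.405 m²/day

At the plume center C_max = M/(n_e·A·√(4πDt)), so D = M²/(4πt·(n_e·A·C_max)²).
n_e·A·C_max = 0.41 × 3.44 × 0.261 = 0.3681 kg/m.
D = 11.2²/(4π × 182 × 0.3681²) = 0.405 m²/day.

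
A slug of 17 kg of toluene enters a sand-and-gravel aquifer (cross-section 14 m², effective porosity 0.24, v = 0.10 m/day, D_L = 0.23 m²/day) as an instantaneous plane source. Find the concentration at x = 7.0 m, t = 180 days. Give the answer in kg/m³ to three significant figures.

For an instantaneous plane source, C(x,t) = M/(n_e·A·√(4πDt)) · exp(−(x−vt)²/(4Dt)), with n_e·A the pore (flow) area.
Plume center vt = 0.10 × 180 = 18 m, so the well at 7.0 m is 11 m upgradient of the peak.
√(4πDt) = 22.81 m, giving peak height M/(n_e·A·√(4πDt)) = 17/(0.24 × 14 × 22.81) = 0.2218 kg/m³.
(x−vt)²/(4Dt) = (-11)²/(4 × 0.23 × 180) = 0.7307; exp(−0.7307) = 0.4816.
C = 0.2218 × 0.4816 = 0.107 kg/m³.

0.107 kg/m³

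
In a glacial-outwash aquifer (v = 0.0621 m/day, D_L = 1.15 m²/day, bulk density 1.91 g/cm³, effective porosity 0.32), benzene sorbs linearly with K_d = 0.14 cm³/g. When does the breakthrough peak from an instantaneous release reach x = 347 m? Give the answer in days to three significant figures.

9720 days

Retardation factor R = 1 + ρ_b·K_d/n = 1 + 1.91 × 0.14/0.32 = 1.836.
Sorption retards both mechanisms: v_R = v/R = 0.03382 m/day, D_R = D/R = 0.6264 m²/day.
Peak time from v_R²t² + 2D_R t − x² = 0: t = (√(D_R² + v_R²x²) − D_R)/v_R².
√(D_R² + v_R²x²) = √(0.6264² + 0.03382² × 347²) = 11.75; v_R² = 0.001144.
t = (11.75 − 0.6264)/0.001144 = 9720 days.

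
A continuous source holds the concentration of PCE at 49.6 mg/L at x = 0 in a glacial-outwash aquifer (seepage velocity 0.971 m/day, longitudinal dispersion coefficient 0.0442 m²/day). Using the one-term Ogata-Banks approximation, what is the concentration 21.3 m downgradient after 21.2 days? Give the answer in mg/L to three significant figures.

For a continuous step input, C/C₀ ≈ ½·erfc((x−vt)/(2√(Dt))).
vt = 0.971 × 21.2 = 20.5852 m and 2√(Dt) = 2√(0.0442 × 21.2) = 1.936 m.
Argument (x−vt)/(2√(Dt)) = (21.3 − 20.5852)/1.936 = 0.3692; ½·erfc(0.3692) = 0.3008.
C = 49.6 × 0.3008 = 14.9 mg/L.

14.9 mg/L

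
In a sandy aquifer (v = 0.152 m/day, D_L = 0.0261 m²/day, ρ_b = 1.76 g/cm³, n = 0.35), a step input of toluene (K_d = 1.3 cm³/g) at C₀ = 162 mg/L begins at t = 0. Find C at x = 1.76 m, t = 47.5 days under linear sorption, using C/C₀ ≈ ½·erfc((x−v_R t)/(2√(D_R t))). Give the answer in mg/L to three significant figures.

Retardation factor R = 1 + ρ_b·K_d/n = 1 + 1.76 × 1.3/0.35 = 7.537.
Sorption retards both mechanisms: v_R = v/R = 0.02017 m/day, D_R = D/R = 0.003463 m²/day.
v_R·t = 0.02017 × 47.5 = 0.958075 m; 2√(D_R t) = 0.8112 m; argument = (1.76 − 0.958075)/0.8112 = 0.9886.
C = C₀ × ½·erfc(0.9886) = 162 × 0.08104 = 13.1 mg/L.

13.1 mg/L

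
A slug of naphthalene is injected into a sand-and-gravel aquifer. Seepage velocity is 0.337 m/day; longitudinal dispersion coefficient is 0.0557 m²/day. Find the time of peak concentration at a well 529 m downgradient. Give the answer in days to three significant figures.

For the 1D instantaneous-source solution, setting ∂C/∂t = 0 at fixed x gives v²t² + 2Dt − x² = 0, so t = (√(D² + v²x²) − D)/v².
√(D² + v²x²) = √(0.0557² + 0.337² × 529²) = 178.3; v² = 0.113569.
t = (178.3 − 0.0557)/0.113569 = 1570 days (vs. the pure-advection estimate x/v = 1570 d).

1570 days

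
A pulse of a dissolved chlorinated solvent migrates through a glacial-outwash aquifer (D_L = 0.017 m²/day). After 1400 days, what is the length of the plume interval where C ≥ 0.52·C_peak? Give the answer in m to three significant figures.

The plume is Gaussian with σ = √(2Dt) = √(2 × 0.017 × 1400) = 6.899 m.
C/C_peak = exp(−Δx²/(2σ²)) = 0.52 ⇒ Δx = σ·√(−2 ln 0.52) = 6.899 × 1.144 = 7.892 m.
Width = 2Δx = 15.8 m.

15.8 m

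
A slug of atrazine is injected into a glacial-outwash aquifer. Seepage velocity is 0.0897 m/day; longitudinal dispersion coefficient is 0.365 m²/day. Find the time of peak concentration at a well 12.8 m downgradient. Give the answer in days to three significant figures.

For the 1D instantaneous-source solution, setting ∂C/∂t = 0 at fixed x gives v²t² + 2Dt − x² = 0, so t = (√(D² + v²x²) − D)/v².
√(D² + v²x²) = √(0.365² + 0.0897² × 12.8²) = 1.205; v² = 0.00804609.
t = (1.205 − 0.365)/0.00804609 = 104 days (vs. the pure-advection estimate x/v = 143 d).

104 days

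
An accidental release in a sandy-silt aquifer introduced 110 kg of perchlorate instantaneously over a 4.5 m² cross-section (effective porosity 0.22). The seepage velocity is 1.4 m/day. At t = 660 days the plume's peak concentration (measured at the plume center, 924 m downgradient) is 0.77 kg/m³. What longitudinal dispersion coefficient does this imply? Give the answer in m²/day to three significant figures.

At the plume center C_max = M/(n_e·A·√(4πDt)), so D = M²/(4πt·(n_e·A·C_max)²).
n_e·A·C_max = 0.22 × 4.5 × 0.77 = 0.7623 kg/m.
D = 110²/(4π × 660 × 0.7623²) = 2.51 m²/day.

2.51 m²/day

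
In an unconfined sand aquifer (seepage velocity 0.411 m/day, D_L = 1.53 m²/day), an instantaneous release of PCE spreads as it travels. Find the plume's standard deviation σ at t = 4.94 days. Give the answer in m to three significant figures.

3.89 m

Dispersive spreading gives a Gaussian with σ² = 2Dt; advection only shifts the center.
σ = √(2 × 1.53 × 4.94) = 3.89 m.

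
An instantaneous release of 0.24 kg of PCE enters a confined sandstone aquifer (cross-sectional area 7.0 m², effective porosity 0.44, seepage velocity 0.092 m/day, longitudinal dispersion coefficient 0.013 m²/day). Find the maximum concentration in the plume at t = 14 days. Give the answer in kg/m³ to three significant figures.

0.0515 kg/m³

The peak of an instantaneous 1D plume sits at x = vt; there the Gaussian factor is 1 and C_max = M/(n_e·A·√(4πDt)), where n_e·A is the pore area the mass is dissolved in.
√(4πDt) = √(4π × 0.013 × 14) = 1.512 m, so C_max = 0.24/(0.44 × 7.0 × 1.512) = 0.0515 kg/m³.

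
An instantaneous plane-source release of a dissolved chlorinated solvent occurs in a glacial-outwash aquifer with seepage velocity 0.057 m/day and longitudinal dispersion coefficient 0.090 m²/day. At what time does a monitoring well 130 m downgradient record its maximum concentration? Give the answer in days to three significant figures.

For the 1D instantaneous-source solution, setting ∂C/∂t = 0 at fixed x gives v²t² + 2Dt − x² = 0, so t = (√(D² + v²x²) − D)/v².
√(D² + v²x²) = √(0.090² + 0.057² × 130²) = 7.411; v² = 0.003249.
t = (7.411 − 0.090)/0.003249 = 2250 days (vs. the pure-advection estimate x/v = 2280 d).

2250 days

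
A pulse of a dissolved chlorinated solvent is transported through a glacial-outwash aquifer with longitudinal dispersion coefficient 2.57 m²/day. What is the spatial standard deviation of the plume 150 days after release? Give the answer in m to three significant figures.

27.8 m

Dispersive spreading gives a Gaussian with σ² = 2Dt; advection only shifts the center.
σ = √(2 × 2.57 × 150) = 27.8 m.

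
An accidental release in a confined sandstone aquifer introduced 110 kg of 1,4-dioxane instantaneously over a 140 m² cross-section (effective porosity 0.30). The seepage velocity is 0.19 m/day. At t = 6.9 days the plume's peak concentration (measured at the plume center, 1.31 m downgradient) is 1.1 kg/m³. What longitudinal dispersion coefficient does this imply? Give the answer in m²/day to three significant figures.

0.0654 m²/day

At the plume center C_max = M/(n_e·A·√(4πDt)), so D = M²/(4πt·(n_e·A·C_max)²).
n_e·A·C_max = 0.30 × 140 × 1.1 = 46.20 kg/m.
D = 110²/(4π × 6.9 × 46.20²) = 0.0654 m²/day.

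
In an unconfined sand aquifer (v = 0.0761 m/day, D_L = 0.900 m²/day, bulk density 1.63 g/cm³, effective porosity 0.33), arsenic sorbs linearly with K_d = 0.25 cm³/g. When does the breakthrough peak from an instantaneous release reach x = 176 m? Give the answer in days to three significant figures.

Retardation factor R = 1 + ρ_b·K_d/n = 1 + 1.63 × 0.25/0.33 = 2.235.
Sorption retards both mechanisms: v_R = v/R = 0.03405 m/day, D_R = D/R = 0.4027 m²/day.
Peak time from v_R²t² + 2D_R t − x² = 0: t = (√(D_R² + v_R²x²) − D_R)/v_R².
√(D_R² + v_R²x²) = √(0.4027² + 0.03405² × 176²) = 6.006; v_R² = 0.001159.
t = (6.006 − 0.4027)/0.001159 = 4830 days.

4830 days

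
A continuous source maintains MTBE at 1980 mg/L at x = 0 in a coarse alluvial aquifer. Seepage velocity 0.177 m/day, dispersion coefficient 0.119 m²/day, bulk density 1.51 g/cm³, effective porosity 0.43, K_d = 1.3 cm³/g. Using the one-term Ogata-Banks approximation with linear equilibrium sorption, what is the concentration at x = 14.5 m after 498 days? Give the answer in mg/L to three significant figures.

1220 mg/L

Retardation factor R = 1 + ρ_b·K_d/n = 1 + 1.51 × 1.3/0.43 = 5.565.
Sorption retards both mechanisms: v_R = v/R = 0.03181 m/day, D_R = D/R = 0.02138 m²/day.
v_R·t = 0.03181 × 498 = 15.84138 m; 2√(D_R t) = 6.526 m; argument = (14.5 − 15.84138)/6.526 = -0.2055.
C = C₀ × ½·erfc(-0.2055) = 1980 × 0.6143 = 1220 mg/L.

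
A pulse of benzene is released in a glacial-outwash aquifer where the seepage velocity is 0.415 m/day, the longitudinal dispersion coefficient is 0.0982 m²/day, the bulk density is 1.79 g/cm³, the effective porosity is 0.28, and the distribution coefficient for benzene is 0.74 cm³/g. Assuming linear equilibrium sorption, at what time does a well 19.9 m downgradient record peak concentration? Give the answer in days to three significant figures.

272 days

Retardation factor R = 1 + ρ_b·K_d/n = 1 + 1.79 × 0.74/0.28 = 5.731.
Sorption retards both mechanisms: v_R = v/R = 0.07241 m/day, D_R = D/R = 0.01713 m²/day.
Peak time from v_R²t² + 2D_R t − x² = 0: t = (√(D_R² + v_R²x²) − D_R)/v_R².
√(D_R² + v_R²x²) = √(0.01713² + 0.07241² × 19.9²) = 1.441; v_R² = 0.005243.
t = (1.441 − 0.01713)/0.005243 = 272 days.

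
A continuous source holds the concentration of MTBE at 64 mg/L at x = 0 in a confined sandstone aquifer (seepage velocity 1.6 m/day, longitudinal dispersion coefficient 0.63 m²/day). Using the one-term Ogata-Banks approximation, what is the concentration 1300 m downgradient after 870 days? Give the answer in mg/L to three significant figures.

63.8 mg/L

For a continuous step input, C/C₀ ≈ ½·erfc((x−vt)/(2√(Dt))).
vt = 1.6 × 870 = 1392 m and 2√(Dt) = 2√(0.63 × 870) = 46.82 m.
Argument (x−vt)/(2√(Dt)) = (1300 − 1392)/46.82 = -1.965; ½·erfc(-1.965) = 0.9973.
C = 64 × 0.9973 = 63.8 mg/L.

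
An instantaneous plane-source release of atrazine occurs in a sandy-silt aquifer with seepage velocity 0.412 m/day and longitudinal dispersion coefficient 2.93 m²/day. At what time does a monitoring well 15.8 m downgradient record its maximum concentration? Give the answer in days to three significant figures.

24.8 days

For the 1D instantaneous-source solution, setting ∂C/∂t = 0 at fixed x gives v²t² + 2Dt − x² = 0, so t = (√(D² + v²x²) − D)/v².
√(D² + v²x²) = √(2.93² + 0.412² × 15.8²) = 7.139; v² = 0.169744.
t = (7.139 − 2.93)/0.169744 = 24.8 days (vs. the pure-advection estimate x/v = 38.3 d).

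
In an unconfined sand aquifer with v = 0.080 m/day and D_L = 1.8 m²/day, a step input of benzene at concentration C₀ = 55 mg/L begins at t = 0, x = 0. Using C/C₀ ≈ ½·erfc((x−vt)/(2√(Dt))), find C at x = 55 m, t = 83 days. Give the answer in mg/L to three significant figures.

0.142 mg/L

For a continuous step input, C/C₀ ≈ ½·erfc((x−vt)/(2√(Dt))).
vt = 0.080 × 83 = 6.64 m and 2√(Dt) = 2√(1.8 × 83) = 24.45 m.
Argument (x−vt)/(2√(Dt)) = (55 − 6.64)/24.45 = 1.978; ½·erfc(1.978) = 0.002576.
C = 55 × 0.002576 = 0.142 mg/L.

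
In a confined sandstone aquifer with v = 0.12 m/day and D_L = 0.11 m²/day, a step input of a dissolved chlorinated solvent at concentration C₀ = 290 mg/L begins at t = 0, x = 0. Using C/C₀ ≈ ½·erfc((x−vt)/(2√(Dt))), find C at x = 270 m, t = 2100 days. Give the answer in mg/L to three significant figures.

For a continuous step input, C/C₀ ≈ ½·erfc((x−vt)/(2√(Dt))).
vt = 0.12 × 2100 = 252 m and 2√(Dt) = 2√(0.11 × 2100) = 30.40 m.
Argument (x−vt)/(2√(Dt)) = (270 − 252)/30.40 = 0.5921; ½·erfc(0.5921) = 0.2012.
C = 290 × 0.2012 = 58.3 mg/L.

58.3 mg/L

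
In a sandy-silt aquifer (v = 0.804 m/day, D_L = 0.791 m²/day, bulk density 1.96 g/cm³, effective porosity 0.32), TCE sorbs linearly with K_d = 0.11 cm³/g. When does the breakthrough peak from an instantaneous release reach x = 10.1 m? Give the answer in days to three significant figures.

Retardation factor R = 1 + ρ_b·K_d/n = 1 + 1.96 × 0.11/0.32 = 1.674.
Sorption retards both mechanisms: v_R = v/R = 0.4803 m/day, D_R = D/R = 0.4725 m²/day.
Peak time from v_R²t² + 2D_R t − x² = 0: t = (√(D_R² + v_R²x²) − D_R)/v_R².
√(D_R² + v_R²x²) = √(0.4725² + 0.4803² × 10.1²) = 4.874; v_R² = 0.2307.
t = (4.874 − 0.4725)/0.2307 = 19.1 days.

19.1 days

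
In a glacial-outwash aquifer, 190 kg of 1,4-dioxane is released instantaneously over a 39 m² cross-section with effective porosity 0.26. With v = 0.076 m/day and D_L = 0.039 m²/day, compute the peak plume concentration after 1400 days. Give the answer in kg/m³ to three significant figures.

The peak of an instantaneous 1D plume sits at x = vt; there the Gaussian factor is 1 and C_max = M/(n_e·A·√(4πDt)), where n_e·A is the pore area the mass is dissolved in.
√(4πDt) = √(4π × 0.039 × 1400) = 26.19 m, so C_max = 190/(0.26 × 39 × 26.19) = 0.715 kg/m³.

0.715 kg/m³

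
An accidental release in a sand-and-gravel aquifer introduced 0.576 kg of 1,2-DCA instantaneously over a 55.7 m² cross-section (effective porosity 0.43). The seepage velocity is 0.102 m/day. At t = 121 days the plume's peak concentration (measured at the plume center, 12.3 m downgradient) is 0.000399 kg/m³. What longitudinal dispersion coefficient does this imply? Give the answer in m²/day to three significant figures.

2.39 m²/day

At the plume center C_max = M/(n_e·A·√(4πDt)), so D = M²/(4πt·(n_e·A·C_max)²).
n_e·A·C_max = 0.43 × 55.7 × 0.000399 = 0.009556 kg/m.
D = 0.576²/(4π × 121 × 0.009556²) = 2.39 m²/day.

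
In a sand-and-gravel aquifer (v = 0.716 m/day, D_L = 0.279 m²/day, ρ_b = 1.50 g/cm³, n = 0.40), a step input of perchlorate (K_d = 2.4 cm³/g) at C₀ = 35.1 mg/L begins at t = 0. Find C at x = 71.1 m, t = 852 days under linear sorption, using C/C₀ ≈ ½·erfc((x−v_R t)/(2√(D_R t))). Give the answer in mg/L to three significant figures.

2.51 mg/L

Retardation factor R = 1 + ρ_b·K_d/n = 1 + 1.50 × 2.4/0.40 = 10.00.
Sorption retards both mechanisms: v_R = v/R = 0.07160 m/day, D_R = D/R = 0.02790 m²/day.
v_R·t = 0.07160 × 852 = 61.0032 m; 2√(D_R t) = 9.751 m; argument = (71.1 − 61.0032)/9.751 = 1.035.
C = C₀ × ½·erfc(1.035) = 35.1 × 0.07164 = 2.51 mg/L.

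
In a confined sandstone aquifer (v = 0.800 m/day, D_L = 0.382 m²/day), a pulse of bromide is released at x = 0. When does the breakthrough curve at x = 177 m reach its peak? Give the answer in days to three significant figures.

221 days

For the 1D instantaneous-source solution, setting ∂C/∂t = 0 at fixed x gives v²t² + 2Dt − x² = 0, so t = (√(D² + v²x²) − D)/v².
√(D² + v²x²) = √(0.382² + 0.800² × 177²) = 141.6; v² = 0.64.
t = (141.6 − 0.382)/0.64 = 221 days (vs. the pure-advection estimate x/v = 221 d).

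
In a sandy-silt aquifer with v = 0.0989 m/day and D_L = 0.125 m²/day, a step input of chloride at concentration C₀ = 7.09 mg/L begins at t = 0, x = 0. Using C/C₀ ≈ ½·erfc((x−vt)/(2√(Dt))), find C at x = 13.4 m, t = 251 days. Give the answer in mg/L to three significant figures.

For a continuous step input, C/C₀ ≈ ½·erfc((x−vt)/(2√(Dt))).
vt = 0.0989 × 251 = 24.8239 m and 2√(Dt) = 2√(0.125 × 251) = 11.20 m.
Argument (x−vt)/(2√(Dt)) = (13.4 − 24.8239)/11.20 = -1.020; ½·erfc(-1.020) = 0.9254.
C = 7.09 × 0.9254 = 6.56 mg/L.

6.56 mg/L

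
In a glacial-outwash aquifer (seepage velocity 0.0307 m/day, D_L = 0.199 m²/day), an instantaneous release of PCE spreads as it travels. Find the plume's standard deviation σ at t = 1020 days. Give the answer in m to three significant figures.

20.1 m

Dispersive spreading gives a Gaussian with σ² = 2Dt; advection only shifts the center.
σ = √(2 × 0.199 × 1020) = 20.1 m.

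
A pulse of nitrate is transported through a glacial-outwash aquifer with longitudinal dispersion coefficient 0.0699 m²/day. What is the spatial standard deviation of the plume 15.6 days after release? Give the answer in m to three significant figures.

1.48 m

Dispersive spreading gives a Gaussian with σ² = 2Dt; advection only shifts the center.
σ = √(2 × 0.0699 × 15.6) = 1.48 m.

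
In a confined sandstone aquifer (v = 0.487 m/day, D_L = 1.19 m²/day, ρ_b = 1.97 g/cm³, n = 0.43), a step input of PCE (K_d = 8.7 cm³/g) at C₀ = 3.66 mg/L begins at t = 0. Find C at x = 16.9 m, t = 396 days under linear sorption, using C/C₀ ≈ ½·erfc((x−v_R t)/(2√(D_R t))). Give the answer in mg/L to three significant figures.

Retardation factor R = 1 + ρ_b·K_d/n = 1 + 1.97 × 8.7/0.43 = 40.86.
Sorption retards both mechanisms: v_R = v/R = 0.01192 m/day, D_R = D/R = 0.02912 m²/day.
v_R·t = 0.01192 × 396 = 4.72032 m; 2√(D_R t) = 6.792 m; argument = (16.9 − 4.72032)/6.792 = 1.793.
C = C₀ × ½·erfc(1.793) = 3.66 × 0.005611 = 0.0205 mg/L.

0.0205 mg/L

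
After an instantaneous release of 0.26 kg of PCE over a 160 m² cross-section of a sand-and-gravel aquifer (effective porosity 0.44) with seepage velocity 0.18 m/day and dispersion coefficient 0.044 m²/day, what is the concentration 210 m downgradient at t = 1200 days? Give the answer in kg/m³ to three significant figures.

0.000121 kg/m³

For an instantaneous plane source, C(x,t) = M/(n_e·A·√(4πDt)) · exp(−(x−vt)²/(4Dt)), with n_e·A the pore (flow) area.
Plume center vt = 0.18 × 1200 = 216 m, so the well at 210 m is 6 m upgradient of the peak.
√(4πDt) = 25.76 m, giving peak height M/(n_e·A·√(4πDt)) = 0.26/(0.44 × 160 × 25.76) = 0.0001434 kg/m³.
(x−vt)²/(4Dt) = (-6)²/(4 × 0.044 × 1200) = 0.1705; exp(−0.1705) = 0.8432.
C = 0.0001434 × 0.8432 = 0.000121 kg/m³.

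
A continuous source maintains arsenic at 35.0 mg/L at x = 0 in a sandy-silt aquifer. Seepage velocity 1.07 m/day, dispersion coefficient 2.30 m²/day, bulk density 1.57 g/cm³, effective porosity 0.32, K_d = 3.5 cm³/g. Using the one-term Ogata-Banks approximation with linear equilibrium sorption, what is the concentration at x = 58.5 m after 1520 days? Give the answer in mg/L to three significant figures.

Retardation factor R = 1 + ρ_b·K_d/n = 1 + 1.57 × 3.5/0.32 = 18.17.
Sorption retards both mechanisms: v_R = v/R = 0.05889 m/day, D_R = D/R = 0.1266 m²/day.
v_R·t = 0.05889 × 1520 = 89.5128 m; 2√(D_R t) = 27.74 m; argument = (58.5 − 89.5128)/27.74 = -1.118.
C = C₀ × ½·erfc(-1.118) = 35.0 × 0.9431 = 33.0 mg/L.

33.0 mg/L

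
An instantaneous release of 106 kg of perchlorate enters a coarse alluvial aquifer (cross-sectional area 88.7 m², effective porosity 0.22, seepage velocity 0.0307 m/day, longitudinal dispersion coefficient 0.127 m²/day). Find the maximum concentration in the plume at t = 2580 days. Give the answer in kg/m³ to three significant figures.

0.0847 kg/m³

The peak of an instantaneous 1D plume sits at x = vt; there the Gaussian factor is 1 and C_max = M/(n_e·A·√(4πDt)), where n_e·A is the pore area the mass is dissolved in.
√(4πDt) = √(4π × 0.127 × 2580) = 64.17 m, so C_max = 106/(0.22 × 88.7 × 64.17) = 0.0847 kg/m³.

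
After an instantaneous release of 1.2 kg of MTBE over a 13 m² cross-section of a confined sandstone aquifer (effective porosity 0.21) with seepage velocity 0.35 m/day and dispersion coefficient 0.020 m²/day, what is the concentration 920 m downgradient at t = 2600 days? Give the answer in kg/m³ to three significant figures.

For an instantaneous plane source, C(x,t) = M/(n_e·A·√(4πDt)) · exp(−(x−vt)²/(4Dt)), with n_e·A the pore (flow) area.
Plume center vt = 0.35 × 2600 = 910 m, so the well at 920 m is 10 m downgradient of the peak.
√(4πDt) = 25.56 m, giving peak height M/(n_e·A·√(4πDt)) = 1.2/(0.21 × 13 × 25.56) = 0.01720 kg/m³.
(x−vt)²/(4Dt) = (10)²/(4 × 0.020 × 2600) = 0.4808; exp(−0.4808) = 0.6183.
C = 0.01720 × 0.6183 = 0.0106 kg/m³.

0.0106 kg/m³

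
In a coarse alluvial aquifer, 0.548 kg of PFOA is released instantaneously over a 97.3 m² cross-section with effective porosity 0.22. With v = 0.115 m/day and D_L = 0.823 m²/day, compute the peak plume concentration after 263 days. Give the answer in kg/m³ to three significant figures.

The peak of an instantaneous 1D plume sits at x = vt; there the Gaussian factor is 1 and C_max = M/(n_e·A·√(4πDt)), where n_e·A is the pore area the mass is dissolved in.
√(4πDt) = √(4π × 0.823 × 263) = 52.15 m, so C_max = 0.548/(0.22 × 97.3 × 52.15) = 0.000491 kg/m³.

0.000491 kg/m³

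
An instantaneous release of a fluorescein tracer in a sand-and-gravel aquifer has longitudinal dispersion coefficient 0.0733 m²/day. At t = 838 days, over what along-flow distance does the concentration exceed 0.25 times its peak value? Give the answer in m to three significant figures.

The plume is Gaussian with σ = √(2Dt) = √(2 × 0.0733 × 838) = 11.08 m.
C/C_peak = exp(−Δx²/(2σ²)) = 0.25 ⇒ Δx = σ·√(−2 ln 0.25) = 11.08 × 1.665 = 18.45 m.
Width = 2Δx = 36.9 m.

36.9 m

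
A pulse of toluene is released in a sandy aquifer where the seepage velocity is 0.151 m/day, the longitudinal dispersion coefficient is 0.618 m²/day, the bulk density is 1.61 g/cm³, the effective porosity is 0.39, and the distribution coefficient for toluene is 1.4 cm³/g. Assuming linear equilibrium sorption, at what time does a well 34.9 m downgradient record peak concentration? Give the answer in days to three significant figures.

1390 days

Retardation factor R = 1 + ρ_b·K_d/n = 1 + 1.61 × 1.4/0.39 = 6.779.
Sorption retards both mechanisms: v_R = v/R = 0.02227 m/day, D_R = D/R = 0.09116 m²/day.
Peak time from v_R²t² + 2D_R t − x² = 0: t = (√(D_R² + v_R²x²) − D_R)/v_R².
√(D_R² + v_R²x²) = √(0.09116² + 0.02227² × 34.9²) = 0.7826; v_R² = 0.0004960.
t = (0.7826 − 0.09116)/0.0004960 = 1390 days.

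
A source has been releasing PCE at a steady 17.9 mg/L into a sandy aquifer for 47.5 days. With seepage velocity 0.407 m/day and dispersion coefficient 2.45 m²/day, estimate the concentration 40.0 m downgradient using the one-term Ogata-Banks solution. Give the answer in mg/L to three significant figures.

1.57 mg/L

For a continuous step input, C/C₀ ≈ ½·erfc((x−vt)/(2√(Dt))).
vt = 0.407 × 47.5 = 19.3325 m and 2√(Dt) = 2√(2.45 × 47.5) = 21.58 m.
Argument (x−vt)/(2√(Dt)) = (40.0 − 19.3325)/21.58 = 0.9577; ½·erfc(0.9577) = 0.08781.
C = 17.9 × 0.08781 = 1.57 mg/L.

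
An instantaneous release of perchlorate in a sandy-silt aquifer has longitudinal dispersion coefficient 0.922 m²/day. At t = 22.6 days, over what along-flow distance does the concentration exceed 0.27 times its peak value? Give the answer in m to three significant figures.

The plume is Gaussian with σ = √(2Dt) = √(2 × 0.922 × 22.6) = 6.456 m.
C/C_peak = exp(−Δx²/(2σ²)) = 0.27 ⇒ Δx = σ·√(−2 ln 0.27) = 6.456 × 1.618 = 10.45 m.
Width = 2Δx = 20.9 m.

20.9 m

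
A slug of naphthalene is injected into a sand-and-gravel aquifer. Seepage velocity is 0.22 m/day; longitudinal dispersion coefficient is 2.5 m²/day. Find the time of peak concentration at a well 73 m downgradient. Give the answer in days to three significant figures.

284 days

For the 1D instantaneous-source solution, setting ∂C/∂t = 0 at fixed x gives v²t² + 2Dt − x² = 0, so t = (√(D² + v²x²) − D)/v².
√(D² + v²x²) = √(2.5² + 0.22² × 73²) = 16.25; v² = 0.0484.
t = (16.25 − 2.5)/0.0484 = 284 days (vs. the pure-advection estimate x/v = 332 d).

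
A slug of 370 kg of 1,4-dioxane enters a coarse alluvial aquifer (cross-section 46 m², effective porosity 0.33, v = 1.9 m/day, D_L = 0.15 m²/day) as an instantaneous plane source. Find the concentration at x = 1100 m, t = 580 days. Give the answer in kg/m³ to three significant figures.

For an instantaneous plane source, C(x,t) = M/(n_e·A·√(4πDt)) · exp(−(x−vt)²/(4Dt)), with n_e·A the pore (flow) area.
Plume center vt = 1.9 × 580 = 1102 m, so the well at 1100 m is 2 m upgradient of the peak.
√(4πDt) = 33.06 m, giving peak height M/(n_e·A·√(4πDt)) = 370/(0.33 × 46 × 33.06) = 0.7373 kg/m³.
(x−vt)²/(4Dt) = (-2)²/(4 × 0.15 × 580) = 0.01149; exp(−0.01149) = 0.9886.
C = 0.7373 × 0.9886 = 0.729 kg/m³.

0.729 kg/m³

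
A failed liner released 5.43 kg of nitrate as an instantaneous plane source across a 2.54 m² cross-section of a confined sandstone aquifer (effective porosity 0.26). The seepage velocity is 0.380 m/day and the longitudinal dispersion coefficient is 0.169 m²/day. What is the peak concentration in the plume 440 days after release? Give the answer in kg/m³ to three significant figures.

0.269 kg/m³

The peak of an instantaneous 1D plume sits at x = vt; there the Gaussian factor is 1 and C_max = M/(n_e·A·√(4πDt)), where n_e·A is the pore area the mass is dissolved in.
√(4πDt) = √(4π × 0.169 × 440) = 30.57 m, so C_max = 5.43/(0.26 × 2.54 × 30.57) = 0.269 kg/m³.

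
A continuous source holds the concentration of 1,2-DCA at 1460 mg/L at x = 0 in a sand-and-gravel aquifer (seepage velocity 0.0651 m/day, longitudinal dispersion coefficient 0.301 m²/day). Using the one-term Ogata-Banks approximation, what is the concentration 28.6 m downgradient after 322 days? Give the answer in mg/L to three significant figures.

426 mg/L

For a continuous step input, C/C₀ ≈ ½·erfc((x−vt)/(2√(Dt))).
vt = 0.0651 × 322 = 20.9622 m and 2√(Dt) = 2√(0.301 × 322) = 19.69 m.
Argument (x−vt)/(2√(Dt)) = (28.6 − 20.9622)/19.69 = 0.3879; ½·erfc(0.3879) = 0.2916.
C = 1460 × 0.2916 = 426 mg/L.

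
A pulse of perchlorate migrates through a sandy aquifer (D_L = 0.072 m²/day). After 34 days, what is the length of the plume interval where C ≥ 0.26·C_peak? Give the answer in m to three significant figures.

7.26 m

The plume is Gaussian with σ = √(2Dt) = √(2 × 0.072 × 34) = 2.213 m.
C/C_peak = exp(−Δx²/(2σ²)) = 0.26 ⇒ Δx = σ·√(−2 ln 0.26) = 2.213 × 1.641 = 3.632 m.
Width = 2Δx = 7.26 m.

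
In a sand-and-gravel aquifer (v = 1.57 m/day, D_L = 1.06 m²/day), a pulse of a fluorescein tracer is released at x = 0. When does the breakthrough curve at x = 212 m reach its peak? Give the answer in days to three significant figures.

For the 1D instantaneous-source solution, setting ∂C/∂t = 0 at fixed x gives v²t² + 2Dt − x² = 0, so t = (√(D² + v²x²) − D)/v².
√(D² + v²x²) = √(1.06² + 1.57² × 212²) = 332.8; v² = 2.4649.
t = (332.8 − 1.06)/2.4649 = 135 days (vs. the pure-advection estimate x/v = 135 d).

135 days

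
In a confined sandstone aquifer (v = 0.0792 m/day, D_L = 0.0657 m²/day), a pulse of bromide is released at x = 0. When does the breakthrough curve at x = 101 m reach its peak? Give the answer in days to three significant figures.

1260 days

For the 1D instantaneous-source solution, setting ∂C/∂t = 0 at fixed x gives v²t² + 2Dt − x² = 0, so t = (√(D² + v²x²) − D)/v².
√(D² + v²x²) = √(0.0657² + 0.0792² × 101²) = 7.999; v² = 0.00627264.
t = (7.999 − 0.0657)/0.00627264 = 1260 days (vs. the pure-advection estimate x/v = 1280 d).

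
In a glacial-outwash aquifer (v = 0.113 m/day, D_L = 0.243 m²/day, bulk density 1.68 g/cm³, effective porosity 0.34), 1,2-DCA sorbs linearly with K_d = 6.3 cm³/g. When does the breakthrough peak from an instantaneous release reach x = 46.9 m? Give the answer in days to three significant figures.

12700 days

Retardation factor R = 1 + ρ_b·K_d/n = 1 + 1.68 × 6.3/0.34 = 32.13.
Sorption retards both mechanisms: v_R = v/R = 0.003517 m/day, D_R = D/R = 0.007563 m²/day.
Peak time from v_R²t² + 2D_R t − x² = 0: t = (√(D_R² + v_R²x²) − D_R)/v_R².
√(D_R² + v_R²x²) = √(0.007563² + 0.003517² × 46.9²) = 0.1651; v_R² = 1.237e-05.
t = (0.1651 − 0.007563)/1.237e-05 = 12700 days.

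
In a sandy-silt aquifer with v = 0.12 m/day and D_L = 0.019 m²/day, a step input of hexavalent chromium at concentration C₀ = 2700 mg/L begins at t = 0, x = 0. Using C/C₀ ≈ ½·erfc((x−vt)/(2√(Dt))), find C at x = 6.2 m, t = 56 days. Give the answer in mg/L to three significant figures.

1730 mg/L

For a continuous step input, C/C₀ ≈ ½·erfc((x−vt)/(2√(Dt))).
vt = 0.12 × 56 = 6.72 m and 2√(Dt) = 2√(0.019 × 56) = 2.063 m.
Argument (x−vt)/(2√(Dt)) = (6.2 − 6.72)/2.063 = -0.2521; ½·erfc(-0.2521) = 0.6393.
C = 2700 × 0.6393 = 1730 mg/L.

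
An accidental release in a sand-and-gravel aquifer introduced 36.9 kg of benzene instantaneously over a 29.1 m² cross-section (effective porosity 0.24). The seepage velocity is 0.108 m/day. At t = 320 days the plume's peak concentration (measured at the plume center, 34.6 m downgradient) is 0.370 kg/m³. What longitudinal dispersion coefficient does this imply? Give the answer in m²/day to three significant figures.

0.0507 m²/day

At the plume center C_max = M/(n_e·A·√(4πDt)), so D = M²/(4πt·(n_e·A·C_max)²).
n_e·A·C_max = 0.24 × 29.1 × 0.370 = 2.584 kg/m.
D = 36.9²/(4π × 320 × 2.584²) = 0.0507 m²/day.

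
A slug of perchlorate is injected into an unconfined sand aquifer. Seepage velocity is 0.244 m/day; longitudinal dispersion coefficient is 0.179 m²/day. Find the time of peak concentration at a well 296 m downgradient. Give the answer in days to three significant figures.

1210 days

For the 1D instantaneous-source solution, setting ∂C/∂t = 0 at fixed x gives v²t² + 2Dt − x² = 0, so t = (√(D² + v²x²) − D)/v².
√(D² + v²x²) = √(0.179² + 0.244² × 296²) = 72.22; v² = 0.059536.
t = (72.22 − 0.179)/0.059536 = 1210 days (vs. the pure-advection estimate x/v = 1210 d).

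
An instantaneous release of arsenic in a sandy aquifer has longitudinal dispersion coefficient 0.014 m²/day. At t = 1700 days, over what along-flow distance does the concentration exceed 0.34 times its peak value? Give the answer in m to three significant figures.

The plume is Gaussian with σ = √(2Dt) = √(2 × 0.014 × 1700) = 6.899 m.
C/C_peak = exp(−Δx²/(2σ²)) = 0.34 ⇒ Δx = σ·√(−2 ln 0.34) = 6.899 × 1.469 = 10.13 m.
Width = 2Δx = 20.3 m.

20.3 m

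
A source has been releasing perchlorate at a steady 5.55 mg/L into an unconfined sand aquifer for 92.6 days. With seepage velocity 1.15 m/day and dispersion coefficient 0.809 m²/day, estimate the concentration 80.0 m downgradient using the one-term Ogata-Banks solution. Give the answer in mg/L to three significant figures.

5.47 mg/L

For a continuous step input, C/C₀ ≈ ½·erfc((x−vt)/(2√(Dt))).
vt = 1.15 × 92.6 = 106.49 m and 2√(Dt) = 2√(0.809 × 92.6) = 17.31 m.
Argument (x−vt)/(2√(Dt)) = (80.0 − 106.49)/17.31 = -1.530; ½·erfc(-1.530) = 0.9848.
C = 5.55 × 0.9848 = 5.47 mg/L.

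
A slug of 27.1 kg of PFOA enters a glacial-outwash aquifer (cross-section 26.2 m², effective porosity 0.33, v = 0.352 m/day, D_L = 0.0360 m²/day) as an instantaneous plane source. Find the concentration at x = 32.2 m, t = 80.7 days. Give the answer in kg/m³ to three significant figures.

For an instantaneous plane source, C(x,t) = M/(n_e·A·√(4πDt)) · exp(−(x−vt)²/(4Dt)), with n_e·A the pore (flow) area.
Plume center vt = 0.352 × 80.7 = 28.4064 m, so the well at 32.2 m is 3.7936 m downgradient of the peak.
√(4πDt) = 6.042 m, giving peak height M/(n_e·A·√(4πDt)) = 27.1/(0.33 × 26.2 × 6.042) = 0.5188 kg/m³.
(x−vt)²/(4Dt) = (3.7936)²/(4 × 0.0360 × 80.7) = 1.238; exp(−1.238) = 0.2900.
C = 0.5188 × 0.2900 = 0.150 kg/m³.

0.150 kg/m³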